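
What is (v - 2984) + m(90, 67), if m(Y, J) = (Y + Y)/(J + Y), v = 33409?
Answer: 4776905/157 ≈ 30426.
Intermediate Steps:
m(Y, J) = 2*Y/(J + Y) (m(Y, J) = (2*Y)/(J + Y) = 2*Y/(J + Y))
(v - 2984) + m(90, 67) = (33409 - 2984) + 2*90/(67 + 90) = 30425 + 2*90/157 = 30425 + 2*90*(1/157) = 30425 + 180/157 = 4776905/157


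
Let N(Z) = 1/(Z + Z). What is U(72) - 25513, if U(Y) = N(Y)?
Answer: -3673871/144 ≈ -25513.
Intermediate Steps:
N(Z) = 1/(2*Z)
U(Y) = 1/(2*Y)
U(72) - 25513 = (½)/72 - 25513 = (½)*(1/72) - 25513 = 1/144 - 25513 = -3673871/144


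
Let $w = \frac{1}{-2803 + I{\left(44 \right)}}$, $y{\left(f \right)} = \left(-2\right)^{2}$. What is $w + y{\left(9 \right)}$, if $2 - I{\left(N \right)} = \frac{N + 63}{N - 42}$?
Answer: $\frac{22834}{5709} \approx 3.9996$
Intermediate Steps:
$I{\left(N \right)} = 2 - \frac{63 + N}{-42 + N}$ ($I{\left(N \right)} = 2 - \frac{N + 63}{N - 42} = 2 - \frac{63 + N}{-42 + N}$)
$y{\left(f \right)} = 4$
$w = - \frac{2}{5709}$ ($w = \frac{1}{-2803 + \frac{-147 + 44}{-42 + 44}} = \frac{1}{-2803 + \frac{1}{2} \left(-103\right)} = \frac{1}{-2803 - \frac{103}{2}} = \frac{1}{- \frac{5709}{2}} = - \frac{2}{5709} \approx -0.00035032$)
$w + y{\left(9 \right)} = - \frac{2}{5709} + 4 = \frac{22834}{5709}$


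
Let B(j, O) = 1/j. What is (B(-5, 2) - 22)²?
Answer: 12321/25 ≈ 492.84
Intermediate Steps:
(B(-5, 2) - 22)² = (1/(-5) - 22)² = (-⅕ - 22)² = (-111/5)² = 12321/25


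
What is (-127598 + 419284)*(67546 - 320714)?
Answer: -73845561248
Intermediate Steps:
(-127598 + 419284)*(67546 - 320714) = 291686*(-253168) = -73845561248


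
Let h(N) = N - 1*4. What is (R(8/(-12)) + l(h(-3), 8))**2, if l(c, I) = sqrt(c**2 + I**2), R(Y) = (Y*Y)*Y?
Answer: 82441/729 - 16*sqrt(113)/27 ≈ 106.79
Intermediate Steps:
h(N) = -4 + N (h(N) = N - 4 = -4 + N)
R(Y) = Y**3 (R(Y) = Y**2*Y = Y**3)
l(c, I) = sqrt(I**2 + c**2)
(R(8/(-12)) + l(h(-3), 8))**2 = ((8/(-12))**3 + sqrt(8**2 + (-4 - 3)**2))**2 = ((8*(-1/12))**3 + sqrt(64 + (-7)**2))**2 = ((-2/3)**3 + sqrt(64 + 49))**2 = (-8/27 + sqrt(113))**2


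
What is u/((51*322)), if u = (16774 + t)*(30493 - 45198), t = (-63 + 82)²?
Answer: -644425/42 ≈ -15343.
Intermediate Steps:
t = 361 (t = 19² = 361)
u = -251970175 (u = (16774 + 361)*(30493 - 45198) = 17135*(-14705) = -251970175)
u/((51*322)) = -251970175/(51*322) = -251970175/16422 = -251970175*1/16422 = -644425/42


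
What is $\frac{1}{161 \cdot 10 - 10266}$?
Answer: $- \frac{1}{8656} \approx -0.00011553$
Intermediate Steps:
$\frac{1}{161 \cdot 10 - 10266} = \frac{1}{1610 - 10266} = \frac{1}{-8656} = - \frac{1}{8656}$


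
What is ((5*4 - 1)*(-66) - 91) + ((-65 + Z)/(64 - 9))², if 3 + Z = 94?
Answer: -4067949/3025 ≈ -1344.8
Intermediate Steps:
Z = 91 (Z = -3 + 94 = 91)
((5*4 - 1)*(-66) - 91) + ((-65 + Z)/(64 - 9))² = ((5*4 - 1)*(-66) - 91) + ((-65 + 91)/(64 - 9))² = ((20 - 1)*(-66) - 91) + (26/55)² = (19*(-66) - 91) + (26*(1/55))² = (-1254 - 91) + (26/55)² = -1345 + 676/3025 = -4067949/3025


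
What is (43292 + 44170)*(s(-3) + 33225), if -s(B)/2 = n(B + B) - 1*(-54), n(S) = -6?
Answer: 2897528598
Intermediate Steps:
s(B) = -96 (s(B) = -2*(-6 - 1*(-54)) = -2*(-6 + 54) = -2*48 = -96)
(43292 + 44170)*(s(-3) + 33225) = (43292 + 44170)*(-96 + 33225) = 87462*33129 = 2897528598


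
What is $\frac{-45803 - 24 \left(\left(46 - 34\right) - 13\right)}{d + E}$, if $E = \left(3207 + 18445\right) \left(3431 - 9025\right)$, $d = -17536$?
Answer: $\frac{45779}{121138824} \approx 0.00037791$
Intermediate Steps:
$E = -121121288$ ($E = 21652 \left(-5594\right) = -121121288$)
$\frac{-45803 - 24 \left(\left(46 - 34\right) - 13\right)}{d + E} = \frac{-45803 - 24 \left(\left(46 - 34\right) - 13\right)}{-17536 - 121121288} = \frac{-45803 - 24 \left(12 - 13\right)}{-121138824} = \left(-45803 - -24\right) \left(- \frac{1}{121138824}\right) = \left(-45803 + 24\right) \left(- \frac{1}{121138824}\right) = \left(-45779\right) \left(- \frac{1}{121138824}\right) = \frac{45779}{121138824}$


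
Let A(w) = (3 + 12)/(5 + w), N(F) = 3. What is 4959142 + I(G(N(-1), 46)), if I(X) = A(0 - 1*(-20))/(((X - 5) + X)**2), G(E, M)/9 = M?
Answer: 16794853458593/3386645 ≈ 4.9591e+6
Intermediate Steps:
G(E, M) = 9*M
A(w) = 15/(5 + w)
I(X) = 3/(5*(-5 + 2*X)**2) (I(X) = (15/(5 + (0 - 1*(-20))))/(((X - 5) + X)**2) = (15/(5 + (0 + 20)))/(((-5 + X) + X)**2) = (15/(5 + 20))/((-5 + 2*X)**2) = (15/25)/(-5 + 2*X)**2 = (15*(1/25))/(-5 + 2*X)**2 = 3/(5*(-5 + 2*X)**2))
4959142 + I(G(N(-1), 46)) = 4959142 + 3/(5*(-5 + 2*(9*46))**2) = 4959142 + 3/(5*(-5 + 2*414)**2) = 4959142 + 3/(5*(-5 + 828)**2) = 4959142 + (3/5)/823**2 = 4959142 + (3/5)*(1/677329) = 4959142 + 3/3386645 = 16794853458593/3386645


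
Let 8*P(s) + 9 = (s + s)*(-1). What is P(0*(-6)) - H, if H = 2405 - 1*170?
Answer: -17889/8 ≈ -2236.1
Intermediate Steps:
H = 2235 (H = 2405 - 170 = 2235)
P(s) = -9/8 - s/4 (P(s) = -9/8 + ((s + s)*(-1))/8 = -9/8 + ((2*s)*(-1))/8 = -9/8 + (-2*s)/8 = -9/8 - s/4)
P(0*(-6)) - H = (-9/8 - 0*(-6)) - 1*2235 = (-9/8 - ¼*0) - 2235 = (-9/8 + 0) - 2235 = -9/8 - 2235 = -17889/8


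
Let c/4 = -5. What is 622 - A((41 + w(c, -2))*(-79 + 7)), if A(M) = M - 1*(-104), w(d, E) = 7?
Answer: 3974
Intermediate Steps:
c = -20 (c = 4*(-5) = -20)
A(M) = 104 + M (A(M) = M + 104 = 104 + M)
622 - A((41 + w(c, -2))*(-79 + 7)) = 622 - (104 + (41 + 7)*(-79 + 7)) = 622 - (104 + 48*(-72)) = 622 - (104 - 3456) = 622 - 1*(-3352) = 622 + 3352 = 3974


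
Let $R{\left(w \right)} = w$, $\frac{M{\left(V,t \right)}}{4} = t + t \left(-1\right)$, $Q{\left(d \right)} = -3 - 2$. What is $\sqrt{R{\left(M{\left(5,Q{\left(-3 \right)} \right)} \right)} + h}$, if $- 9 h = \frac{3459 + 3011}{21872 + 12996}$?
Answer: $\frac{i \sqrt{56398990}}{52302} \approx 0.14359 i$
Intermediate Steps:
$Q{\left(d \right)} = -5$ ($Q{\left(d \right)} = -3 - 2 = -5$)
$M{\left(V,t \right)} = 0$ ($M{\left(V,t \right)} = 4 \left(t + t \left(-1\right)\right) = 4 \left(t - t\right) = 4 \cdot 0 = 0$)
$h = - \frac{3235}{156906}$ ($h = - \frac{\left(3459 + 3011\right) \frac{1}{21872 + 12996}}{9} = - \frac{6470 \cdot \frac{1}{34868}}{9} = \left(- \frac{1}{9}\right) \frac{3235}{17434} = - \frac{3235}{156906} \approx -0.020617$)
$\sqrt{R{\left(M{\left(5,Q{\left(-3 \right)} \right)} \right)} + h} = \sqrt{0 - \frac{3235}{156906}} = \sqrt{- \frac{3235}{156906}} = \frac{i \sqrt{56398990}}{52302}$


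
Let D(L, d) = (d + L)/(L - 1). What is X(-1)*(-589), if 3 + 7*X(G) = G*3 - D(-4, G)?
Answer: 589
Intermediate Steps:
D(L, d) = (L + d)/(-1 + L)
X(G) = -19/35 + 16*G/35 (X(G) = -3/7 + (G*3 - (-4 + G)/(-1 - 4))/7 = -3/7 + (3*G - (-4 + G)/(-5))/7 = -3/7 + (3*G - (-1)*(-4 + G)/5)/7 = -3/7 + (3*G - (⅘ - G/5))/7 = -3/7 + (3*G + (-⅘ + G/5))/7 = -3/7 + (-⅘ + 16*G/5)/7 = -3/7 + (-4/35 + 16*G/35) = -19/35 + 16*G/35)
X(-1)*(-589) = (-19/35 + (16/35)*(-1))*(-589) = (-19/35 - 16/35)*(-589) = -1*(-589) = 589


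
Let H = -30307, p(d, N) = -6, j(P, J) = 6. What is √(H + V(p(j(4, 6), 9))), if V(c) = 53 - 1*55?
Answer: I*√30309 ≈ 174.09*I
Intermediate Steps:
V(c) = -2 (V(c) = 53 - 55 = -2)
√(H + V(p(j(4, 6), 9))) = √(-30307 - 2) = √(-30309) = I*√30309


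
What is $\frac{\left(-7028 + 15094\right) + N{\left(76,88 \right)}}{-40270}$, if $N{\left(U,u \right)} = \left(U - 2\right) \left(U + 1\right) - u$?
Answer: $- \frac{6838}{20135} \approx -0.33961$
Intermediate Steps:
$N{\left(U,u \right)} = - u + \left(1 + U\right) \left(-2 + U\right)$ ($N{\left(U,u \right)} = \left(-2 + U\right) \left(1 + U\right) - u = \left(1 + U\right) \left(-2 + U\right) - u = - u + \left(1 + U\right) \left(-2 + U\right)$)
$\frac{\left(-7028 + 15094\right) + N{\left(76,88 \right)}}{-40270} = \frac{\left(-7028 + 15094\right) - \left(166 - 5776\right)}{-40270} = \left(8066 - -5610\right) \left(- \frac{1}{40270}\right) = \left(8066 + 5610\right) \left(- \frac{1}{40270}\right) = 13676 \left(- \frac{1}{40270}\right) = - \frac{6838}{20135}$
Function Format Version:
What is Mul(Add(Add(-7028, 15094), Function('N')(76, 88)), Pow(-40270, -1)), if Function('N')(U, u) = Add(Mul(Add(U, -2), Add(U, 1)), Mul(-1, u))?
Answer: Rational(-6838, 20135) ≈ -0.33961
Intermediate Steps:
Function('N')(U, u) = Add(Mul(-1, u), Mul(Add(1, U), Add(-2, U))) (Function('N')(U, u) = Add(Mul(Add(-2, U), Add(1, U)), Mul(-1, u)) = Add(Mul(Add(1, U), Add(-2, U)), Mul(-1, u)) = Add(Mul(-1, u), Mul(Add(1, U), Add(-2, U))))
Mul(Add(Add(-7028, 15094), Function('N')(76, 88)), Pow(-40270, -1)) = Mul(Add(Add(-7028, 15094), Add(-2, Pow(76, 2), Mul(-1, 76), Mul(-1, 88))), Pow(-40270, -1)) = Mul(Add(8066, Add(-2, 5776, -76, -88)), Rational(-1, 40270)) = Mul(Add(8066, 5610), Rational(-1, 40270)) = Mul(13676, Rational(-1, 40270)) = Rational(-6838, 20135)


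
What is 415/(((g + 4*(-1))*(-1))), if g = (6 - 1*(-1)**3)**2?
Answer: -83/9 ≈ -9.2222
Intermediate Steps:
g = 49 (g = (6 - 1*(-1))**2 = (6 + 1)**2 = 7**2 = 49)
415/(((g + 4*(-1))*(-1))) = 415/(((49 + 4*(-1))*(-1))) = 415/(((49 - 4)*(-1))) = 415/((45*(-1))) = 415/(-45) = 415*(-1/45) = -83/9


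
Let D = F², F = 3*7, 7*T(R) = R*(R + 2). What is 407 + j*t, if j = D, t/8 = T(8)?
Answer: 40727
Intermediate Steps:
T(R) = R*(2 + R)/7 (T(R) = (R*(R + 2))/7 = (R*(2 + R))/7 = R*(2 + R)/7)
F = 21
t = 640/7 (t = 8*((⅐)*8*(2 + 8)) = 8*((⅐)*8*10) = 8*(80/7) = 640/7 ≈ 91.429)
D = 441 (D = 21² = 441)
j = 441
407 + j*t = 407 + 441*(640/7) = 407 + 40320 = 40727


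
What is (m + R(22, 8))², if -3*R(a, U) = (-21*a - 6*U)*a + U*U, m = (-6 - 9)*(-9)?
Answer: 133656721/9 ≈ 1.4851e+7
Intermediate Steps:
m = 135 (m = -15*(-9) = 135)
R(a, U) = -U²/3 - a*(-21*a - 6*U)/3 (R(a, U) = -((-21*a - 6*U)*a + U*U)/3 = -(a*(-21*a - 6*U) + U²)/3 = -(U² + a*(-21*a - 6*U))/3 = -U²/3 - a*(-21*a - 6*U)/3)
(m + R(22, 8))² = (135 + (7*22² - ⅓*8² + 2*8*22))² = (135 + (7*484 - ⅓*64 + 352))² = (135 + (3388 - 64/3 + 352))² = (135 + 11156/3)² = (11561/3)² = 133656721/9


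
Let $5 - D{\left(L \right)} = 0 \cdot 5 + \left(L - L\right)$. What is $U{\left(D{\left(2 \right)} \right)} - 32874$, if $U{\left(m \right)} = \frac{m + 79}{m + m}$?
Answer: $- \frac{164328}{5} \approx -32866.0$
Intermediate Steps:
$D{\left(L \right)} = 5$ ($D{\left(L \right)} = 5 - \left(0 \cdot 5 + \left(L - L\right)\right) = 5 - \left(0 + 0\right) = 5 - 0 = 5 + 0 = 5$)
$U{\left(m \right)} = \frac{79 + m}{2 m}$
$U{\left(D{\left(2 \right)} \right)} - 32874 = \frac{79 + 5}{2 \cdot 5} - 32874 = \frac{1}{2} \cdot \frac{1}{5} \cdot 84 - 32874 = \frac{42}{5} - 32874 = - \frac{164328}{5}$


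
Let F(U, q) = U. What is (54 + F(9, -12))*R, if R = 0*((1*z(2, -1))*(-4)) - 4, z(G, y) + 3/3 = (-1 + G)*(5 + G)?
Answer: -252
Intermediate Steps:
z(G, y) = -1 + (-1 + G)*(5 + G)
R = -4 (R = 0*((1*(-6 + 2² + 4*2))*(-4)) - 4 = 0*((1*(-6 + 4 + 8))*(-4)) - 4 = 0*((1*6)*(-4)) - 4 = 0*(6*(-4)) - 4 = 0*(-24) - 4 = 0 - 4 = -4)
(54 + F(9, -12))*R = (54 + 9)*(-4) = 63*(-4) = -252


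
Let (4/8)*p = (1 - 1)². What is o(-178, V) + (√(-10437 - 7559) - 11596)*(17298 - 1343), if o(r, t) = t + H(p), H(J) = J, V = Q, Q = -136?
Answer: -185014316 + 31910*I*√4499 ≈ -1.8501e+8 + 2.1404e+6*I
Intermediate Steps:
p = 0 (p = 2*(1 - 1)² = 2*0² = 2*0 = 0)
V = -136
o(r, t) = t (o(r, t) = t + 0 = t)
o(-178, V) + (√(-10437 - 7559) - 11596)*(17298 - 1343) = -136 + (√(-10437 - 7559) - 11596)*(17298 - 1343) = -136 + (√(-17996) - 11596)*15955 = -136 + (2*I*√4499 - 11596)*15955 = -136 + (-11596 + 2*I*√4499)*15955 = -136 + (-185014180 + 31910*I*√4499) = -185014316 + 31910*I*√4499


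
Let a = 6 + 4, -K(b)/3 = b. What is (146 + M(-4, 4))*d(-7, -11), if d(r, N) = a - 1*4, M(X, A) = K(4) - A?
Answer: 780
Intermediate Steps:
K(b) = -3*b
a = 10
M(X, A) = -12 - A (M(X, A) = -3*4 - A = -12 - A)
d(r, N) = 6 (d(r, N) = 10 - 1*4 = 10 - 4 = 6)
(146 + M(-4, 4))*d(-7, -11) = (146 + (-12 - 1*4))*6 = (146 + (-12 - 4))*6 = (146 - 16)*6 = 130*6 = 780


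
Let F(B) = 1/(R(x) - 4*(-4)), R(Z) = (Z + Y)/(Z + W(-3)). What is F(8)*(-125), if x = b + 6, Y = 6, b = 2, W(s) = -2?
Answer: -75/11 ≈ -6.8182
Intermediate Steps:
x = 8 (x = 2 + 6 = 8)
R(Z) = (6 + Z)/(-2 + Z) (R(Z) = (Z + 6)/(Z - 2) = (6 + Z)/(-2 + Z))
F(B) = 3/55 (F(B) = 1/((6 + 8)/(-2 + 8) - 4*(-4)) = 1/(14/6 + 16) = 1/((1/6)*14 + 16) = 1/(7/3 + 16) = 1/(55/3) = 3/55)
F(8)*(-125) = (3/55)*(-125) = -75/11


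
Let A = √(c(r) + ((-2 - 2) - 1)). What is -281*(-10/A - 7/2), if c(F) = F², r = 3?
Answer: 4777/2 ≈ 2388.5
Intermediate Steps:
A = 2 (A = √(3² + ((-2 - 2) - 1)) = √(9 + (-4 - 1)) = √(9 - 5) = √4 = 2)
-281*(-10/A - 7/2) = -281*(-10/2 - 7/2) = -281*(-10*½ - 7*½) = -281*(-5 - 7/2) = -281*(-17/2) = 4777/2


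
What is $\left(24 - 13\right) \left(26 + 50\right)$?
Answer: $836$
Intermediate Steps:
$\left(24 - 13\right) \left(26 + 50\right) = \left(24 - 13\right) 76 = 11 \cdot 76 = 836$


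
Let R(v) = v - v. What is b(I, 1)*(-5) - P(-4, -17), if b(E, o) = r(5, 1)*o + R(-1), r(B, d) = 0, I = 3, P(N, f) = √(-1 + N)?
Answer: -I*√5 ≈ -2.2361*I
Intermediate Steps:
R(v) = 0
b(E, o) = 0 (b(E, o) = 0*o + 0 = 0 + 0 = 0)
b(I, 1)*(-5) - P(-4, -17) = 0*(-5) - √(-1 - 4) = 0 - √(-5) = 0 - I*√5 = -I*√5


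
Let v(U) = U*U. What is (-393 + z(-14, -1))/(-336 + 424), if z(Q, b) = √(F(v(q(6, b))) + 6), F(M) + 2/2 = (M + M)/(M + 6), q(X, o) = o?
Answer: -393/88 + √259/616 ≈ -4.4398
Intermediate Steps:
v(U) = U²
F(M) = -1 + 2*M/(6 + M) (F(M) = -1 + (M + M)/(M + 6) = -1 + (2*M)/(6 + M) = -1 + 2*M/(6 + M))
z(Q, b) = √(6 + (-6 + b²)/(6 + b²)) (z(Q, b) = √((-6 + b²)/(6 + b²) + 6) = √(6 + (-6 + b²)/(6 + b²)))
(-393 + z(-14, -1))/(-336 + 424) = (-393 + √((30 + 7*(-1)²)/(6 + (-1)²)))/(-336 + 424) = (-393 + √((30 + 7*1)/(6 + 1)))/88 = (-393 + √((30 + 7)/7))*(1/88) = (-393 + √((⅐)*37))*(1/88) = (-393 + √(37/7))*(1/88) = (-393 + √259/7)*(1/88) = -393/88 + √259/616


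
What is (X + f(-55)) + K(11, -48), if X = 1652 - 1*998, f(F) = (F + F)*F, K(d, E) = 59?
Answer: 6763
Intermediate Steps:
f(F) = 2*F**2 (f(F) = (2*F)*F = 2*F**2)
X = 654 (X = 1652 - 998 = 654)
(X + f(-55)) + K(11, -48) = (654 + 2*(-55)**2) + 59 = (654 + 2*3025) + 59 = (654 + 6050) + 59 = 6704 + 59 = 6763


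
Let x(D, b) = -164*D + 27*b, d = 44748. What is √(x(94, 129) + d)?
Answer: √32815 ≈ 181.15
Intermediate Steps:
√(x(94, 129) + d) = √((-164*94 + 27*129) + 44748) = √((-15416 + 3483) + 44748) = √(-11933 + 44748) = √32815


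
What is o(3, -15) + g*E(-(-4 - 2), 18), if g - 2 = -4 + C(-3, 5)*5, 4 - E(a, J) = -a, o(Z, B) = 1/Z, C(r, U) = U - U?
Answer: -59/3 ≈ -19.667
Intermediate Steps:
C(r, U) = 0
E(a, J) = 4 + a (E(a, J) = 4 - (-1)*a = 4 + a)
g = -2 (g = 2 + (-4 + 0*5) = 2 + (-4 + 0) = 2 - 4 = -2)
o(3, -15) + g*E(-(-4 - 2), 18) = 1/3 - 2*(4 - (-4 - 2)) = ⅓ - 2*(4 - 1*(-6)) = ⅓ - 2*(4 + 6) = ⅓ - 2*10 = ⅓ - 20 = -59/3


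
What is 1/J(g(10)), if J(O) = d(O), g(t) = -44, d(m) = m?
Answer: -1/44 ≈ -0.022727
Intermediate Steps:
J(O) = O
1/J(g(10)) = 1/(-44) = -1/44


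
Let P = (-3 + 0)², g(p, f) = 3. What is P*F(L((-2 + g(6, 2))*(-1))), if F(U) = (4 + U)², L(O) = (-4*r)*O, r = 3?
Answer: 2304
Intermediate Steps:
P = 9 (P = (-3)² = 9)
L(O) = -12*O (L(O) = (-4*3)*O = -12*O)
P*F(L((-2 + g(6, 2))*(-1))) = 9*(4 - 12*(-2 + 3)*(-1))² = 9*(4 - 12*(-1))² = 9*(4 + 12)² = 9*16² = 9*256 = 2304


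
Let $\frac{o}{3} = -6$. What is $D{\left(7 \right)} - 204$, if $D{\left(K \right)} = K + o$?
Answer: $-215$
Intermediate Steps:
$o = -18$ ($o = 3 \left(-6\right) = -18$)
$D{\left(K \right)} = -18 + K$ ($D{\left(K \right)} = K - 18 = -18 + K$)
$D{\left(7 \right)} - 204 = \left(-18 + 7\right) - 204 = -11 - 204 = -215$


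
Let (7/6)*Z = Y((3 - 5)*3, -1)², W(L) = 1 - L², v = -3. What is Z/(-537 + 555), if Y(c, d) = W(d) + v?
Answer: 3/7 ≈ 0.42857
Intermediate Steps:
Y(c, d) = -2 - d² (Y(c, d) = (1 - d²) - 3 = -2 - d²)
Z = 54/7 (Z = 6*(-2 - 1*(-1)²)²/7 = 6*(-2 - 1*1)²/7 = 6*(-2 - 1)²/7 = (6/7)*(-3)² = (6/7)*9 = 54/7 ≈ 7.7143)
Z/(-537 + 555) = 54/(7*(-537 + 555)) = (54/7)/18 = (54/7)*(1/18) = 3/7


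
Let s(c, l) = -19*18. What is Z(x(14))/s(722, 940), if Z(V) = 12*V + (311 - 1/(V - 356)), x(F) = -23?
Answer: -737/7201 ≈ -0.10235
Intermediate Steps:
s(c, l) = -342
Z(V) = 311 - 1/(-356 + V) + 12*V (Z(V) = 12*V + (311 - 1/(-356 + V)) = 311 - 1/(-356 + V) + 12*V)
Z(x(14))/s(722, 940) = ((-110717 - 3961*(-23) + 12*(-23)**2)/(-356 - 23))/(-342) = ((-110717 + 91103 + 12*529)/(-379))*(-1/342) = -(-110717 + 91103 + 6348)/379*(-1/342) = -1/379*(-13266)*(-1/342) = (13266/379)*(-1/342) = -737/7201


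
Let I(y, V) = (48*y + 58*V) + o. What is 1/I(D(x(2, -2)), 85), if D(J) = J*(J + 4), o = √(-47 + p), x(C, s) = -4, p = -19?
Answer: 2465/12152483 - I*√66/24304966 ≈ 0.00020284 - 3.3425e-7*I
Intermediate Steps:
o = I*√66 (o = √(-47 - 19) = √(-66) = I*√66 ≈ 8.124*I)
D(J) = J*(4 + J)
I(y, V) = 48*y + 58*V + I*√66 (I(y, V) = (48*y + 58*V) + I*√66 = 48*y + 58*V + I*√66)
1/I(D(x(2, -2)), 85) = 1/(48*(-4*(4 - 4)) + 58*85 + I*√66) = 1/(48*(-4*0) + 4930 + I*√66) = 1/(48*0 + 4930 + I*√66) = 1/(0 + 4930 + I*√66) = 1/(4930 + I*√66)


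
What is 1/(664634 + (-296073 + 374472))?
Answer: 1/743033 ≈ 1.3458e-6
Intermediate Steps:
1/(664634 + (-296073 + 374472)) = 1/(664634 + 78399) = 1/743033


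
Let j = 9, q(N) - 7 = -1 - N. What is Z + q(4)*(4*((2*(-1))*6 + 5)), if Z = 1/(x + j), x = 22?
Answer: -1735/31 ≈ -55.968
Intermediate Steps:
q(N) = 6 - N (q(N) = 7 + (-1 - N) = 6 - N)
Z = 1/31 (Z = 1/(22 + 9) = 1/31 ≈ 0.032258)
Z + q(4)*(4*((2*(-1))*6 + 5)) = 1/31 + (6 - 1*4)*(4*((2*(-1))*6 + 5)) = 1/31 + (6 - 4)*(4*(-2*6 + 5)) = 1/31 + 2*(4*(-12 + 5)) = 1/31 + 2*(4*(-7)) = 1/31 + 2*(-28) = 1/31 - 56 = -1735/31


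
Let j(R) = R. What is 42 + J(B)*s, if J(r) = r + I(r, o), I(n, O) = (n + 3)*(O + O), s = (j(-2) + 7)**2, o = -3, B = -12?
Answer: 1092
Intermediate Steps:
s = 25 (s = (-2 + 7)**2 = 5**2 = 25)
I(n, O) = 2*O*(3 + n) (I(n, O) = (3 + n)*(2*O) = 2*O*(3 + n))
J(r) = -18 - 5*r (J(r) = r + 2*(-3)*(3 + r) = r + (-18 - 6*r) = -18 - 5*r)
42 + J(B)*s = 42 + (-18 - 5*(-12))*25 = 42 + (-18 + 60)*25 = 42 + 42*25 = 42 + 1050 = 1092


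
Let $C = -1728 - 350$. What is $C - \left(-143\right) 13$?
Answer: $-219$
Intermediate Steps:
$C = -2078$ ($C = -1728 - 350 = -2078$)
$C - \left(-143\right) 13 = -2078 - \left(-143\right) 13 = -2078 - -1859 = -2078 + 1859 = -219$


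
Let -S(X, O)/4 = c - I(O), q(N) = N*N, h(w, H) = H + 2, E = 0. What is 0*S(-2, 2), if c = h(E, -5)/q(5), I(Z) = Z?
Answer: 0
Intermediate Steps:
h(w, H) = 2 + H
q(N) = N²
c = -3/25 (c = (2 - 5)/(5²) = -3/25 ≈ -0.12000)
S(X, O) = 12/25 + 4*O (S(X, O) = -4*(-3/25 - O) = 12/25 + 4*O)
0*S(-2, 2) = 0*(12/25 + 4*2) = 0*(12/25 + 8) = 0*(212/25) = 0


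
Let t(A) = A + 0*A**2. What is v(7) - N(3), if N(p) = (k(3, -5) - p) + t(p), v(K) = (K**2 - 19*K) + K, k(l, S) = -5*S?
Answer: -102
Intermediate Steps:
t(A) = A (t(A) = A + 0 = A)
v(K) = K**2 - 18*K
N(p) = 25 (N(p) = (-5*(-5) - p) + p = (25 - p) + p = 25)
v(7) - N(3) = 7*(-18 + 7) - 1*25 = 7*(-11) - 25 = -77 - 25 = -102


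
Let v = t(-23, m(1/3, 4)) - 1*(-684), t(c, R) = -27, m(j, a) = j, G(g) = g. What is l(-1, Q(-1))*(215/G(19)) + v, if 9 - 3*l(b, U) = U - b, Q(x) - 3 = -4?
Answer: 13128/19 ≈ 690.95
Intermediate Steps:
Q(x) = -1 (Q(x) = 3 - 4 = -1)
l(b, U) = 3 - U/3 + b/3 (l(b, U) = 3 - (U - b)/3 = 3 + (-U/3 + b/3) = 3 - U/3 + b/3)
v = 657 (v = -27 - 1*(-684) = -27 + 684 = 657)
l(-1, Q(-1))*(215/G(19)) + v = (3 - ⅓*(-1) + (⅓)*(-1))*(215/19) + 657 = (3 + ⅓ - ⅓)*(215*(1/19)) + 657 = 3*(215/19) + 657 = 645/19 + 657 = 13128/19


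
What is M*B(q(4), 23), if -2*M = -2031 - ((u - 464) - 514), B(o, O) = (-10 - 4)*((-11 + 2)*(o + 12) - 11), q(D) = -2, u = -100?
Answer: 673771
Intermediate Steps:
B(o, O) = 1666 + 126*o (B(o, O) = -14*(-9*(12 + o) - 11) = -14*((-108 - 9*o) - 11) = -14*(-119 - 9*o) = 1666 + 126*o)
M = 953/2 (M = -(-2031 - ((-100 - 464) - 514))/2 = -(-2031 - (-564 - 514))/2 = -(-2031 - 1*(-1078))/2 = -(-2031 + 1078)/2 = -1/2*(-953) = 953/2 ≈ 476.50)
M*B(q(4), 23) = 953*(1666 + 126*(-2))/2 = 953*(1666 - 252)/2 = (953/2)*1414 = 673771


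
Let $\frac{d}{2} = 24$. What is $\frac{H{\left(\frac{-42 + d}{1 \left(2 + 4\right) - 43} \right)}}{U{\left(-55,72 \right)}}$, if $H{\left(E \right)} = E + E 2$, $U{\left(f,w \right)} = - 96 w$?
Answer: $\frac{1}{14208} \approx 7.0383 \cdot 10^{-5}$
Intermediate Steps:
$d = 48$ ($d = 2 \cdot 24 = 48$)
$H{\left(E \right)} = 3 E$ ($H{\left(E \right)} = E + 2 E = 3 E$)
$\frac{H{\left(\frac{-42 + d}{1 \left(2 + 4\right) - 43} \right)}}{U{\left(-55,72 \right)}} = \frac{3 \frac{-42 + 48}{1 \left(2 + 4\right) - 43}}{\left(-96\right) 72} = \frac{3 \frac{6}{1 \cdot 6 - 43}}{-6912} = 3 \frac{6}{6 - 43} \left(- \frac{1}{6912}\right) = 3 \frac{6}{-37} \left(- \frac{1}{6912}\right) = 3 \cdot 6 \left(- \frac{1}{37}\right) \left(- \frac{1}{6912}\right) = 3 \left(- \frac{6}{37}\right) \left(- \frac{1}{6912}\right) = \left(- \frac{18}{37}\right) \left(- \frac{1}{6912}\right) = \frac{1}{14208}$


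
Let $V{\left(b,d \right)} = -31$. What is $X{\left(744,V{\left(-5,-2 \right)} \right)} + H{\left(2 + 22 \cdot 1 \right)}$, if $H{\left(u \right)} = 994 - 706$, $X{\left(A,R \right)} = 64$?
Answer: $352$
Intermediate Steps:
$H{\left(u \right)} = 288$
$X{\left(744,V{\left(-5,-2 \right)} \right)} + H{\left(2 + 22 \cdot 1 \right)} = 64 + 288 = 352$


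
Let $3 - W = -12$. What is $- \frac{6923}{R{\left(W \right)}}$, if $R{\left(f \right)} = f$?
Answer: $- \frac{6923}{15} \approx -461.53$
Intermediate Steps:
$W = 15$ ($W = 3 - -12 = 3 + 12 = 15$)
$- \frac{6923}{R{\left(W \right)}} = - \frac{6923}{15}$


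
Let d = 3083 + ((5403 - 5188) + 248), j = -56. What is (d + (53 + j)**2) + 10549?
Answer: 14104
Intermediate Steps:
d = 3546 (d = 3083 + (215 + 248) = 3083 + 463 = 3546)
(d + (53 + j)**2) + 10549 = (3546 + (53 - 56)**2) + 10549 = (3546 + (-3)**2) + 10549 = (3546 + 9) + 10549 = 3555 + 10549 = 14104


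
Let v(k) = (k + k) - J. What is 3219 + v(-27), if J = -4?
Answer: 3169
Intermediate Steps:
v(k) = 4 + 2*k (v(k) = (k + k) - 1*(-4) = 2*k + 4 = 4 + 2*k)
3219 + v(-27) = 3219 + (4 + 2*(-27)) = 3219 + (4 - 54) = 3219 - 50 = 3169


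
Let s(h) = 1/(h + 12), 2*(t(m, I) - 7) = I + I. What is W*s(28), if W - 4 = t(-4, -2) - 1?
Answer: ⅕ ≈ 0.20000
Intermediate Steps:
t(m, I) = 7 + I (t(m, I) = 7 + (I + I)/2 = 7 + (2*I)/2 = 7 + I)
W = 8 (W = 4 + ((7 - 2) - 1) = 4 + (5 - 1) = 4 + 4 = 8)
s(h) = 1/(12 + h)
W*s(28) = 8/(12 + 28) = 8/40 = 8*(1/40) = ⅕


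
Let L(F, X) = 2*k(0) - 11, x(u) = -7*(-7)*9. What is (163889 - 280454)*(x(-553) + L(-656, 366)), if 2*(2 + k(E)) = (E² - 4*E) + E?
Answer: -49656690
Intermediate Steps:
x(u) = 441 (x(u) = 49*9 = 441)
k(E) = -2 + E²/2 - 3*E/2 (k(E) = -2 + ((E² - 4*E) + E)/2 = -2 + (E² - 3*E)/2 = -2 + (E²/2 - 3*E/2) = -2 + E²/2 - 3*E/2)
L(F, X) = -15 (L(F, X) = 2*(-2 + (½)*0² - 3/2*0) - 11 = 2*(-2 + (½)*0 + 0) - 11 = 2*(-2 + 0 + 0) - 11 = 2*(-2) - 11 = -4 - 11 = -15)
(163889 - 280454)*(x(-553) + L(-656, 366)) = (163889 - 280454)*(441 - 15) = -116565*426 = -49656690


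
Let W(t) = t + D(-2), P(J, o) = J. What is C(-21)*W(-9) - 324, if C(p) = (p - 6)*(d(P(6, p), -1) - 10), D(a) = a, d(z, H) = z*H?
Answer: -5076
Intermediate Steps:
d(z, H) = H*z
C(p) = 96 - 16*p (C(p) = (p - 6)*(-1*6 - 10) = (-6 + p)*(-6 - 10) = (-6 + p)*(-16) = 96 - 16*p)
W(t) = -2 + t (W(t) = t - 2 = -2 + t)
C(-21)*W(-9) - 324 = (96 - 16*(-21))*(-2 - 9) - 324 = (96 + 336)*(-11) - 324 = 432*(-11) - 324 = -4752 - 324 = -5076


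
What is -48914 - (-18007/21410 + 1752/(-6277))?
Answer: -6573429800721/134390570 ≈ -48913.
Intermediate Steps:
-48914 - (-18007/21410 + 1752/(-6277)) = -48914 - (-18007*1/21410 + 1752*(-1/6277)) = -48914 - (-18007/21410 - 1752/6277) = -48914 - 1*(-150540259/134390570) = -48914 + 150540259/134390570 = -6573429800721/134390570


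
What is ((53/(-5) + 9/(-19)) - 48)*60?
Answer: -67344/19 ≈ -3544.4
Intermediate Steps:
((53/(-5) + 9/(-19)) - 48)*60 = ((53*(-⅕) + 9*(-1/19)) - 48)*60 = ((-53/5 - 9/19) - 48)*60 = (-1052/95 - 48)*60 = -5612/95*60 = -67344/19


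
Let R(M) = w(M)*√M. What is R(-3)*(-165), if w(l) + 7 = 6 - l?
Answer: -330*I*√3 ≈ -571.58*I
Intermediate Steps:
w(l) = -1 - l (w(l) = -7 + (6 - l) = -1 - l)
R(M) = √M*(-1 - M) (R(M) = (-1 - M)*√M = √M*(-1 - M))
R(-3)*(-165) = (√(-3)*(-1 - 1*(-3)))*(-165) = ((I*√3)*(-1 + 3))*(-165) = ((I*√3)*2)*(-165) = (2*I*√3)*(-165) = -330*I*√3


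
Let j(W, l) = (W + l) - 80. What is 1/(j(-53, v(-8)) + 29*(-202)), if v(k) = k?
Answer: -1/5999 ≈ -0.00016669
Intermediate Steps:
j(W, l) = -80 + W + l
1/(j(-53, v(-8)) + 29*(-202)) = 1/((-80 - 53 - 8) + 29*(-202)) = 1/(-141 - 5858) = 1/(-5999) = -1/5999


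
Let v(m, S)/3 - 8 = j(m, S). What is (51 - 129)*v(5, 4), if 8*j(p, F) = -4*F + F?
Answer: -1521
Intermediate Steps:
j(p, F) = -3*F/8 (j(p, F) = (-4*F + F)/8 = (-3*F)/8 = -3*F/8)
v(m, S) = 24 - 9*S/8 (v(m, S) = 24 + 3*(-3*S/8) = 24 - 9*S/8)
(51 - 129)*v(5, 4) = (51 - 129)*(24 - 9/8*4) = -78*(24 - 9/2) = -78*39/2 = -1521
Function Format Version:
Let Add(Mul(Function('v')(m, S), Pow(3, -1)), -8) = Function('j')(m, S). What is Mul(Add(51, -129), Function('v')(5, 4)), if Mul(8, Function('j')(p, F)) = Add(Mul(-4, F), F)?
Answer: -1521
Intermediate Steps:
Function('j')(p, F) = Mul(Rational(-3, 8), F) (Function('j')(p, F) = Mul(Rational(1, 8), Add(Mul(-4, F), F)) = Mul(Rational(1, 8), Mul(-3, F)) = Mul(Rational(-3, 8), F))
Function('v')(m, S) = Add(24, Mul(Rational(-9, 8), S)) (Function('v')(m, S) = Add(24, Mul(3, Mul(Rational(-3, 8), S))) = Add(24, Mul(Rational(-9, 8), S)))
Mul(Add(51, -129), Function('v')(5, 4)) = Mul(Add(51, -129), Add(24, Mul(Rational(-9, 8), 4))) = Mul(-78, Add(24, Rational(-9, 2))) = Mul(-78, Rational(39, 2)) = -1521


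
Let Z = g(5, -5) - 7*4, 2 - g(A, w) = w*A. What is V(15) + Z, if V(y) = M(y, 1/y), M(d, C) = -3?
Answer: -4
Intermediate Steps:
g(A, w) = 2 - A*w (g(A, w) = 2 - w*A = 2 - A*w)
V(y) = -3
Z = -1 (Z = (2 - 1*5*(-5)) - 7*4 = (2 + 25) - 28 = 27 - 28 = -1)
V(15) + Z = -3 - 1 = -4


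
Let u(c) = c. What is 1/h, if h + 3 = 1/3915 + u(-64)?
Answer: -3915/262304 ≈ -0.014925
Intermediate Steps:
h = -262304/3915 (h = -3 + (1/3915 - 64) = -3 - 250559/3915 = -262304/3915 ≈ -67.000)
1/h = 1/(-262304/3915) = -3915/262304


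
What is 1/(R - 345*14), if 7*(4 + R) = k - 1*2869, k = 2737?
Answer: -7/33970 ≈ -0.00020606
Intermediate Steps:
R = -160/7 (R = -4 + (2737 - 1*2869)/7 = -4 + (2737 - 2869)/7 = -4 + (1/7)*(-132) = -4 - 132/7 = -160/7 ≈ -22.857)
1/(R - 345*14) = 1/(-160/7 - 345*14) = 1/(-160/7 - 4830) = 1/(-33970/7) = -7/33970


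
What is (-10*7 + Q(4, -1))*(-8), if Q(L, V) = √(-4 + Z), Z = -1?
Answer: 560 - 8*I*√5 ≈ 560.0 - 17.889*I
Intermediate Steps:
Q(L, V) = I*√5 (Q(L, V) = √(-4 - 1) = √(-5) = I*√5)
(-10*7 + Q(4, -1))*(-8) = (-10*7 + I*√5)*(-8) = (-70 + I*√5)*(-8) = 560 - 8*I*√5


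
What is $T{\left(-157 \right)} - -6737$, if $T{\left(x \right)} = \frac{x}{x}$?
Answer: $6738$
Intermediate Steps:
$T{\left(x \right)} = 1$
$T{\left(-157 \right)} - -6737 = 1 - -6737 = 1 + 6737 = 6738$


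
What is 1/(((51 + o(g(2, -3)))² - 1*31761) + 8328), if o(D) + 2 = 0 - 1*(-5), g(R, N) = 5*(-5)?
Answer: -1/20517 ≈ -4.8740e-5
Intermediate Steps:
g(R, N) = -25
o(D) = 3 (o(D) = -2 + (0 - 1*(-5)) = -2 + (0 + 5) = -2 + 5 = 3)
1/(((51 + o(g(2, -3)))² - 1*31761) + 8328) = 1/(((51 + 3)² - 1*31761) + 8328) = 1/((54² - 31761) + 8328) = 1/((2916 - 31761) + 8328) = 1/(-28845 + 8328) = 1/(-20517) = -1/20517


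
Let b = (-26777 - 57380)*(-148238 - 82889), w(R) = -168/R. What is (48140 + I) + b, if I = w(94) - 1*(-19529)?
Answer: 914198062492/47 ≈ 1.9451e+10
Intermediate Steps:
I = 917779/47 (I = -168/94 - 1*(-19529) = -168*1/94 + 19529 = -84/47 + 19529 = 917779/47 ≈ 19527.)
b = 19450954939 (b = -84157*(-231127) = 19450954939)
(48140 + I) + b = (48140 + 917779/47) + 19450954939 = 3180359/47 + 19450954939 = 914198062492/47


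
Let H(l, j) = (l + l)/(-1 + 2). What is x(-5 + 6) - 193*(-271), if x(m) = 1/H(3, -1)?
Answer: 313819/6 ≈ 52303.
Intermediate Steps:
H(l, j) = 2*l (H(l, j) = (2*l)/1 = (2*l)*1 = 2*l)
x(m) = 1/6 (x(m) = 1/(2*3) = 1/6)
x(-5 + 6) - 193*(-271) = 1/6 - 193*(-271) = 1/6 + 52303 = 313819/6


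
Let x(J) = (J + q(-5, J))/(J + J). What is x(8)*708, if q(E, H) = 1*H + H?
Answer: 1062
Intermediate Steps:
q(E, H) = 2*H (q(E, H) = H + H = 2*H)
x(J) = 3/2 (x(J) = (J + 2*J)/(J + J) = (3*J)/((2*J)) = (3*J)*(1/(2*J)) = 3/2)
x(8)*708 = (3/2)*708 = 1062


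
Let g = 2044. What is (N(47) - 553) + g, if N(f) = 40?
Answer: 1531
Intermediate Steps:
(N(47) - 553) + g = (40 - 553) + 2044 = -513 + 2044 = 1531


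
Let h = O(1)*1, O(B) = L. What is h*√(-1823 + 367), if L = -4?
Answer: -16*I*√91 ≈ -152.63*I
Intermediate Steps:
O(B) = -4
h = -4 (h = -4*1 = -4)
h*√(-1823 + 367) = -4*√(-1823 + 367) = -16*I*√91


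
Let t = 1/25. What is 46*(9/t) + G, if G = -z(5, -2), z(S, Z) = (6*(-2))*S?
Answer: 10410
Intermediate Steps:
z(S, Z) = -12*S
t = 1/25 ≈ 0.040000
G = 60 (G = -(-12)*5 = -1*(-60) = 60)
46*(9/t) + G = 46*(9/(1/25)) + 60 = 46*(9*25) + 60 = 46*225 + 60 = 10350 + 60 = 10410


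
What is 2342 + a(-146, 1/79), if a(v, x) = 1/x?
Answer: 2421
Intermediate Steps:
2342 + a(-146, 1/79) = 2342 + 1/(1/79) = 2342 + 79 = 2421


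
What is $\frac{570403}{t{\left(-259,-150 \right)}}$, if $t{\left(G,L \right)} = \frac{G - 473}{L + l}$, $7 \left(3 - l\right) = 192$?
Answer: $\frac{232154021}{1708} \approx 1.3592 \cdot 10^{5}$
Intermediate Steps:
$l = - \frac{171}{7}$ ($l = 3 - \frac{192}{7} = - \frac{171}{7} \approx -24.429$)
$t{\left(G,L \right)} = \frac{-473 + G}{- \frac{171}{7} + L}$ ($t{\left(G,L \right)} = \frac{G - 473}{L - \frac{171}{7}} = \frac{-473 + G}{- \frac{171}{7} + L}$)
$\frac{570403}{t{\left(-259,-150 \right)}} = \frac{570403}{7 \frac{1}{-171 + 7 \left(-150\right)} \left(-473 - 259\right)} = \frac{570403}{7 \frac{1}{-171 - 1050} \left(-732\right)} = \frac{570403}{7 \frac{1}{-1221} \left(-732\right)} = \frac{570403}{7 \left(- \frac{1}{1221}\right) \left(-732\right)} = \frac{570403}{\frac{1708}{407}} = 570403 \cdot \frac{407}{1708} = \frac{232154021}{1708}$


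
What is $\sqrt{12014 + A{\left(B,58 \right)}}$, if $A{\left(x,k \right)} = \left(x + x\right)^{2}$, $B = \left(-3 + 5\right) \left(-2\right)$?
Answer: $3 \sqrt{1342} \approx 109.9$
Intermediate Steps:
$B = -4$ ($B = 2 \left(-2\right) = -4$)
$A{\left(x,k \right)} = 4 x^{2}$ ($A{\left(x,k \right)} = \left(2 x\right)^{2} = 4 x^{2}$)
$\sqrt{12014 + A{\left(B,58 \right)}} = \sqrt{12014 + 4 \left(-4\right)^{2}} = \sqrt{12014 + 4 \cdot 16} = \sqrt{12014 + 64} = \sqrt{12078} = 3 \sqrt{1342}$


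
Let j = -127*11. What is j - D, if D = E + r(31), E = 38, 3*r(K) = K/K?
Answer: -4306/3 ≈ -1435.3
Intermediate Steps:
r(K) = 1/3 (r(K) = (K/K)/3 = (1/3)*1 = 1/3)
j = -1397
D = 115/3 (D = 38 + 1/3 = 115/3 ≈ 38.333)
j - D = -1397 - 1*115/3 = -1397 - 115/3 = -4306/3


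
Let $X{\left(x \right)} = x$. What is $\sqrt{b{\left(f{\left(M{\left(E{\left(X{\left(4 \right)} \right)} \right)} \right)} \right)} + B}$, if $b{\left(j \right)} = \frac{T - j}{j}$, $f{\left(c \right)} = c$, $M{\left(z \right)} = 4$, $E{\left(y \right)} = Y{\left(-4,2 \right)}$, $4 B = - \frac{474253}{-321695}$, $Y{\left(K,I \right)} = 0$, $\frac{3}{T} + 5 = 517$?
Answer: $\frac{i \sqrt{267038208185210}}{20588480} \approx 0.79371 i$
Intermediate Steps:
$T = \frac{3}{512}$ ($T = \frac{3}{-5 + 517} = \frac{3}{512} \approx 0.0058594$)
$B = \frac{474253}{1286780}$ ($B = \frac{\left(-474253\right) \frac{1}{-321695}}{4} = \frac{\left(-474253\right) \left(- \frac{1}{321695}\right)}{4} = \frac{1}{4} \cdot \frac{474253}{321695} = \frac{474253}{1286780} \approx 0.36856$)
$E{\left(y \right)} = 0$
$b{\left(j \right)} = \frac{\frac{3}{512} - j}{j}$
$\sqrt{b{\left(f{\left(M{\left(E{\left(X{\left(4 \right)} \right)} \right)} \right)} \right)} + B} = \sqrt{\frac{\frac{3}{512} - 4}{4} + \frac{474253}{1286780}} = \sqrt{\frac{1}{4} \left(- \frac{2045}{512}\right) + \frac{474253}{1286780}} = \sqrt{- \frac{2045}{2048} + \frac{474253}{1286780}} = \sqrt{- \frac{415048739}{658831360}} = \frac{i \sqrt{267038208185210}}{20588480}$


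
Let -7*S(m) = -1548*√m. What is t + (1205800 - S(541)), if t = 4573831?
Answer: 5779631 - 1548*√541/7 ≈ 5.7745e+6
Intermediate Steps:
S(m) = 1548*√m/7 (S(m) = -(-1548)*√m/7 = 1548*√m/7)
t + (1205800 - S(541)) = 4573831 + (1205800 - 1548*√541/7) = 5779631 - 1548*√541/7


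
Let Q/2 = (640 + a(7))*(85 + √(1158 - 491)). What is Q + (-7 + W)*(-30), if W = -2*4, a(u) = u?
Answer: 110440 + 1294*√667 ≈ 1.4386e+5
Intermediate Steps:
W = -8
Q = 109990 + 1294*√667 (Q = 2*((640 + 7)*(85 + √(1158 - 491))) = 2*(647*(85 + √667)) = 2*(54995 + 647*√667) = 109990 + 1294*√667 ≈ 1.4341e+5)
Q + (-7 + W)*(-30) = (109990 + 1294*√667) + (-7 - 8)*(-30) = (109990 + 1294*√667) - 15*(-30) = (109990 + 1294*√667) + 450 = 110440 + 1294*√667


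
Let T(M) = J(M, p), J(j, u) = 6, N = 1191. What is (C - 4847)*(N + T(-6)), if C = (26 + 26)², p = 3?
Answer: -2565171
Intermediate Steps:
T(M) = 6
C = 2704 (C = 52² = 2704)
(C - 4847)*(N + T(-6)) = (2704 - 4847)*(1191 + 6) = -2143*1197 = -2565171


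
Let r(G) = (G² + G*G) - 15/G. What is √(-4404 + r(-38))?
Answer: I*√2188534/38 ≈ 38.931*I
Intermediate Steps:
r(G) = -15/G + 2*G² (r(G) = (G² + G²) - 15/G = 2*G² - 15/G = -15/G + 2*G²)
√(-4404 + r(-38)) = √(-4404 + (-15 + 2*(-38)³)/(-38)) = √(-4404 - (-15 + 2*(-54872))/38) = √(-4404 - (-15 - 109744)/38) = √(-4404 - 1/38*(-109759)) = √(-4404 + 109759/38) = √(-57593/38) = I*√2188534/38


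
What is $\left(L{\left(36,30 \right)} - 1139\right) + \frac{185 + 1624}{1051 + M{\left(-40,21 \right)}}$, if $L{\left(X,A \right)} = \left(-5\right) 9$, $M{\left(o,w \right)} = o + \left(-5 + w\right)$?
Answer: $- \frac{1214159}{1027} \approx -1182.2$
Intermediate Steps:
$M{\left(o,w \right)} = -5 + o + w$
$L{\left(X,A \right)} = -45$
$\left(L{\left(36,30 \right)} - 1139\right) + \frac{185 + 1624}{1051 + M{\left(-40,21 \right)}} = \left(-45 - 1139\right) + \frac{185 + 1624}{1051 - 24} = -1184 + \frac{1809}{1051 - 24} = -1184 + \frac{1809}{1027} = - \frac{1214159}{1027}$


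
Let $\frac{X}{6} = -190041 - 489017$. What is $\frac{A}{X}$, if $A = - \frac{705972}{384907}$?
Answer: $\frac{58831}{130687088803} \approx 4.5017 \cdot 10^{-7}$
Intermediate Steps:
$X = -4074348$ ($X = 6 \left(-190041 - 489017\right) = 6 \left(-679058\right) = -4074348$)
$A = - \frac{705972}{384907}$ ($A = \left(-705972\right) \frac{1}{384907} = - \frac{705972}{384907} \approx -1.8341$)
$\frac{A}{X} = - \frac{705972}{384907 \left(-4074348\right)} = \left(- \frac{705972}{384907}\right) \left(- \frac{1}{4074348}\right) = \frac{58831}{130687088803}$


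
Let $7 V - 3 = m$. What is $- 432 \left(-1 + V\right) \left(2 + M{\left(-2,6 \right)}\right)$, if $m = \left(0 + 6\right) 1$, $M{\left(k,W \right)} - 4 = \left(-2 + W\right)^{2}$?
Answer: $- \frac{19008}{7} \approx -2715.4$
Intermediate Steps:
$M{\left(k,W \right)} = 4 + \left(-2 + W\right)^{2}$
$m = 6$ ($m = 6 \cdot 1 = 6$)
$V = \frac{9}{7}$ ($V = \frac{3}{7} + \frac{1}{7} \cdot 6 = \frac{3}{7} + \frac{6}{7} = \frac{9}{7} \approx 1.2857$)
$- 432 \left(-1 + V\right) \left(2 + M{\left(-2,6 \right)}\right) = - 432 \left(-1 + \frac{9}{7}\right) \left(2 + \left(4 + \left(-2 + 6\right)^{2}\right)\right) = - 432 \frac{2 \left(2 + \left(4 + 4^{2}\right)\right)}{7} = - 432 \frac{2 \left(2 + \left(4 + 16\right)\right)}{7} = - 432 \frac{2 \left(2 + 20\right)}{7} = - 432 \cdot \frac{2}{7} \cdot 22 = \left(-432\right) \frac{44}{7} = - \frac{19008}{7}$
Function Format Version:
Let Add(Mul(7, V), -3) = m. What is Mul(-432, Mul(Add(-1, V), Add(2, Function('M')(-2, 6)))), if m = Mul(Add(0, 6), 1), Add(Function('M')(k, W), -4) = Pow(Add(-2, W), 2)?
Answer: Rational(-19008, 7) ≈ -2715.4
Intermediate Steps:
Function('M')(k, W) = Add(4, Pow(Add(-2, W), 2))
m = 6 (m = Mul(6, 1) = 6)
V = Rational(9, 7) (V = Add(Rational(3, 7), Mul(Rational(1, 7), 6)) = Add(Rational(3, 7), Rational(6, 7)) = Rational(9, 7) ≈ 1.2857)
Mul(-432, Mul(Add(-1, V), Add(2, Function('M')(-2, 6)))) = Mul(-432, Mul(Add(-1, Rational(9, 7)), Add(2, Add(4, Pow(Add(-2, 6), 2))))) = Mul(-432, Mul(Rational(2, 7), Add(2, Add(4, Pow(4, 2))))) = Mul(-432, Mul(Rational(2, 7), Add(2, Add(4, 16)))) = Mul(-432, Mul(Rational(2, 7), Add(2, 20))) = Mul(-432, Mul(Rational(2, 7), 22)) = Mul(-432, Rational(44, 7)) = Rational(-19008, 7)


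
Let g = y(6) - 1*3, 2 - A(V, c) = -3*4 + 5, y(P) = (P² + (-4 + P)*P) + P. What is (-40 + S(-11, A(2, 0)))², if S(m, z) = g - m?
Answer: 484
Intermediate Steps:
y(P) = P + P² + P*(-4 + P) (y(P) = (P² + P*(-4 + P)) + P = P + P² + P*(-4 + P))
A(V, c) = 9 (A(V, c) = 2 - (-3*4 + 5) = 2 - (-12 + 5) = 2 - 1*(-7) = 2 + 7 = 9)
g = 51 (g = 6*(-3 + 2*6) - 1*3 = 6*(-3 + 12) - 3 = 6*9 - 3 = 54 - 3 = 51)
S(m, z) = 51 - m
(-40 + S(-11, A(2, 0)))² = (-40 + (51 - 1*(-11)))² = (-40 + (51 + 11))² = (-40 + 62)² = 22² = 484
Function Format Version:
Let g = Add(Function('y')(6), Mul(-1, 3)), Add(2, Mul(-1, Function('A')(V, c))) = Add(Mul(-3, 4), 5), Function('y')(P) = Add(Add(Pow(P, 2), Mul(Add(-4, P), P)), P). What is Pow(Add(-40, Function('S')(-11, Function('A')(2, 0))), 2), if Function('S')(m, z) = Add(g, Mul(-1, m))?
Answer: 484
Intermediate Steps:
Function('y')(P) = Add(P, Pow(P, 2), Mul(P, Add(-4, P))) (Function('y')(P) = Add(Add(Pow(P, 2), Mul(P, Add(-4, P))), P) = Add(P, Pow(P, 2), Mul(P, Add(-4, P))))
Function('A')(V, c) = 9 (Function('A')(V, c) = Add(2, Mul(-1, Add(Mul(-3, 4), 5))) = Add(2, Mul(-1, Add(-12, 5))) = Add(2, Mul(-1, -7)) = Add(2, 7) = 9)
g = 51 (g = Add(Mul(6, Add(-3, Mul(2, 6))), Mul(-1, 3)) = Add(Mul(6, Add(-3, 12)), -3) = Add(Mul(6, 9), -3) = Add(54, -3) = 51)
Function('S')(m, z) = Add(51, Mul(-1, m))
Pow(Add(-40, Function('S')(-11, Function('A')(2, 0))), 2) = Pow(Add(-40, Add(51, Mul(-1, -11))), 2) = Pow(Add(-40, Add(51, 11)), 2) = Pow(Add(-40, 62), 2) = Pow(22, 2) = 484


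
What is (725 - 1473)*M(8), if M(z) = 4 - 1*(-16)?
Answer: -14960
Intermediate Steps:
M(z) = 20 (M(z) = 4 + 16 = 20)
(725 - 1473)*M(8) = (725 - 1473)*20 = -748*20 = -14960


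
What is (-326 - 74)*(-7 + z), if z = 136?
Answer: -51600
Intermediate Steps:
(-326 - 74)*(-7 + z) = (-326 - 74)*(-7 + 136) = -400*129 = -51600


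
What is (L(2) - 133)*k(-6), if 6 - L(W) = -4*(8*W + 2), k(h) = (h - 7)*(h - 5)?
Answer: -7865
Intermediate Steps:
k(h) = (-7 + h)*(-5 + h)
L(W) = 14 + 32*W (L(W) = 6 - (-4)*(8*W + 2) = 6 - (-4)*(2 + 8*W) = 6 - (-8 - 32*W) = 6 + (8 + 32*W) = 14 + 32*W)
(L(2) - 133)*k(-6) = ((14 + 32*2) - 133)*(35 + (-6)**2 - 12*(-6)) = ((14 + 64) - 133)*(35 + 36 + 72) = (78 - 133)*143 = -55*143 = -7865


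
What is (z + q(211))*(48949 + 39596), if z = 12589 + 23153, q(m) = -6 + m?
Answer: 3182927115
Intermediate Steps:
z = 35742
(z + q(211))*(48949 + 39596) = (35742 + (-6 + 211))*(48949 + 39596) = (35742 + 205)*88545 = 35947*88545 = 3182927115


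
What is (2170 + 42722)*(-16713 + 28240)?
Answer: 517470084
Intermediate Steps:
(2170 + 42722)*(-16713 + 28240) = 44892*11527 = 517470084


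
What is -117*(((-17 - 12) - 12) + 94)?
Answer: -6201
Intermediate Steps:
-117*(((-17 - 12) - 12) + 94) = -117*((-29 - 12) + 94) = -117*(-41 + 94) = -117*53 = -6201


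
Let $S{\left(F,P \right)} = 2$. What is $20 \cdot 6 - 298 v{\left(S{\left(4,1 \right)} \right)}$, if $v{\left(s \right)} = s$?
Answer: $-476$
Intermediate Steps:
$20 \cdot 6 - 298 v{\left(S{\left(4,1 \right)} \right)} = 20 \cdot 6 - 596 = 120 - 596 = -476$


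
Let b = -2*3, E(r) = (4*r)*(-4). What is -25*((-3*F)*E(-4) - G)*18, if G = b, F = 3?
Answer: 256500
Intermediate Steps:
E(r) = -16*r
b = -6
G = -6
-25*((-3*F)*E(-4) - G)*18 = -25*((-3*3)*(-16*(-4)) - 1*(-6))*18 = -25*(-9*64 + 6)*18 = -25*(-576 + 6)*18 = -25*(-570)*18 = 14250*18 = 256500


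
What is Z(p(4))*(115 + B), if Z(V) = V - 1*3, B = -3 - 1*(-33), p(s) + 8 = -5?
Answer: -2320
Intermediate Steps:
p(s) = -13 (p(s) = -8 - 5 = -13)
B = 30 (B = -3 + 33 = 30)
Z(V) = -3 + V (Z(V) = V - 3 = -3 + V)
Z(p(4))*(115 + B) = (-3 - 13)*(115 + 30) = -16*145 = -2320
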